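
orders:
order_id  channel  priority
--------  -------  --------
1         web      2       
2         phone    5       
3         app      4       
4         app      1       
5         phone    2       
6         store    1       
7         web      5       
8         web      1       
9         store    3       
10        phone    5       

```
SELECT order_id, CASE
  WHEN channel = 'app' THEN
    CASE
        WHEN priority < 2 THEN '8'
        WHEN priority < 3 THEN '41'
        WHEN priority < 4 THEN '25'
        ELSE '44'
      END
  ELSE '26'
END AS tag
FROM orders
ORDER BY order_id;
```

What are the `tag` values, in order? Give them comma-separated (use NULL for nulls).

26, 26, 44, 8, 26, 26, 26, 26, 26, 26

order_id=1: channel='web' → outer ELSE → 26
order_id=2: channel='phone' → outer ELSE → 26
order_id=3: channel='app' → inner[ELSE] → 44
order_id=4: channel='app' → inner[priority < 2] → 8
order_id=5: channel='phone' → outer ELSE → 26
order_id=6: channel='store' → outer ELSE → 26
order_id=7: channel='web' → outer ELSE → 26
order_id=8: channel='web' → outer ELSE → 26
order_id=9: channel='store' → outer ELSE → 26
order_id=10: channel='phone' → outer ELSE → 26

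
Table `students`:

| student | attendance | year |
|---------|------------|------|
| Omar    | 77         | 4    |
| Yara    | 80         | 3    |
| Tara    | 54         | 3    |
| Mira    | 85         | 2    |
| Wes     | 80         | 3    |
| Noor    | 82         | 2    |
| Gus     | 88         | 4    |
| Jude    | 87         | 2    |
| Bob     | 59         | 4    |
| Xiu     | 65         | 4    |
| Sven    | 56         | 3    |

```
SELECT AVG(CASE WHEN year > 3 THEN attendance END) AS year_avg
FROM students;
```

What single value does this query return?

student=Omar: ✓ → 77
student=Yara: ✗
student=Tara: ✗
student=Mira: ✗
student=Wes: ✗
student=Noor: ✗
student=Gus: ✓ → 88
student=Jude: ✗
student=Bob: ✓ → 59
student=Xiu: ✓ → 65
student=Sven: ✗
year_avg = (77 + 88 + 59 + 65) / 4 = 72.25

72.25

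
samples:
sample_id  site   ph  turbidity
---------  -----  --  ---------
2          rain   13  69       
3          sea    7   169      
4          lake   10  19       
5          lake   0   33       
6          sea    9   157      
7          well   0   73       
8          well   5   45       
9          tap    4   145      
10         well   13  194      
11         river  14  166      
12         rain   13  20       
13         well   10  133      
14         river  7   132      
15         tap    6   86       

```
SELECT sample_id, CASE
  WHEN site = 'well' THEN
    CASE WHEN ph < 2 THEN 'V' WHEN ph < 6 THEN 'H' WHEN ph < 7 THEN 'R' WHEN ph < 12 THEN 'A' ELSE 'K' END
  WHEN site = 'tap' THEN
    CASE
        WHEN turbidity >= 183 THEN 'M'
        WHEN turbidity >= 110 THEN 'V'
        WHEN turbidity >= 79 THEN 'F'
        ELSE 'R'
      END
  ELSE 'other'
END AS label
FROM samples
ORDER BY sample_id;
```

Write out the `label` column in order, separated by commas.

sample_id=2: site='rain' → outer ELSE → other
sample_id=3: site='sea' → outer ELSE → other
sample_id=4: site='lake' → outer ELSE → other
sample_id=5: site='lake' → outer ELSE → other
sample_id=6: site='sea' → outer ELSE → other
sample_id=7: site='well' → inner[ph < 2] → V
sample_id=8: site='well' → inner[ph < 6] → H
sample_id=9: site='tap' → inner[turbidity >= 110] → V
sample_id=10: site='well' → inner[ELSE] → K
sample_id=11: site='river' → outer ELSE → other
sample_id=12: site='rain' → outer ELSE → other
sample_id=13: site='well' → inner[ph < 12] → A
sample_id=14: site='river' → outer ELSE → other
sample_id=15: site='tap' → inner[turbidity >= 79] → F

other, other, other, other, other, V, H, V, K, other, other, A, other, F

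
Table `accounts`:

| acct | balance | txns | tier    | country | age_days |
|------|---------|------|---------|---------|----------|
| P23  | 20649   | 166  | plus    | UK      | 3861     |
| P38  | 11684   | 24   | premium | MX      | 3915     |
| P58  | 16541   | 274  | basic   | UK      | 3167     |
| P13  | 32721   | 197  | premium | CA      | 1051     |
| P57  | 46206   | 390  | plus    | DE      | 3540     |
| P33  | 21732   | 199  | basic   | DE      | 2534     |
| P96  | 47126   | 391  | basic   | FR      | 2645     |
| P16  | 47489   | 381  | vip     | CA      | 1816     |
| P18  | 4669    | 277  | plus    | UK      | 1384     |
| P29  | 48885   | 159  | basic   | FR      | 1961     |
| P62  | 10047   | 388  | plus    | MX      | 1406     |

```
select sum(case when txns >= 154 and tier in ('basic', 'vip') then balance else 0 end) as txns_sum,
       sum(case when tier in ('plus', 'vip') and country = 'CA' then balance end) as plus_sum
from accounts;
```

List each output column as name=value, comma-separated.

txns_sum=181773, plus_sum=47489

[txns_sum: txns >= 154 and tier in ('basic', 'vip')]
acct=P23: ✗
acct=P38: ✗
acct=P58: ✓ → 16541
acct=P13: ✗
acct=P57: ✗
acct=P33: ✓ → 21732
acct=P96: ✓ → 47126
acct=P16: ✓ → 47489
acct=P18: ✗
acct=P29: ✓ → 48885
acct=P62: ✗
txns_sum = 16541 + 21732 + 47126 + 47489 + 48885 = 181773
—
[plus_sum: tier in ('plus', 'vip') and country = 'CA']
acct=P23: ✗
acct=P38: ✗
acct=P58: ✗
acct=P13: ✗
acct=P57: ✗
acct=P33: ✗
acct=P96: ✗
acct=P16: ✓ → 47489
acct=P18: ✗
acct=P29: ✗
acct=P62: ✗
plus_sum = 47489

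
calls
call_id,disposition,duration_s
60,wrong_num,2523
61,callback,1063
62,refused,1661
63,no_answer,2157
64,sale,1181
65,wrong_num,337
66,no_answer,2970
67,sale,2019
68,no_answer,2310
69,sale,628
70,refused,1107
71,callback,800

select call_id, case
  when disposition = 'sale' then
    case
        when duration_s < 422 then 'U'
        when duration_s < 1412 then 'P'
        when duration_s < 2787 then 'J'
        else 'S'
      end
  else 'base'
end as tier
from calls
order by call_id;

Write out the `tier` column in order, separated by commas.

base, base, base, base, P, base, base, J, base, P, base, base

call_id=60: disposition='wrong_num' → outer ELSE → base
call_id=61: disposition='callback' → outer ELSE → base
call_id=62: disposition='refused' → outer ELSE → base
call_id=63: disposition='no_answer' → outer ELSE → base
call_id=64: disposition='sale' → inner[duration_s < 1412] → P
call_id=65: disposition='wrong_num' → outer ELSE → base
call_id=66: disposition='no_answer' → outer ELSE → base
call_id=67: disposition='sale' → inner[duration_s < 2787] → J
call_id=68: disposition='no_answer' → outer ELSE → base
call_id=69: disposition='sale' → inner[duration_s < 1412] → P
call_id=70: disposition='refused' → outer ELSE → base
call_id=71: disposition='callback' → outer ELSE → base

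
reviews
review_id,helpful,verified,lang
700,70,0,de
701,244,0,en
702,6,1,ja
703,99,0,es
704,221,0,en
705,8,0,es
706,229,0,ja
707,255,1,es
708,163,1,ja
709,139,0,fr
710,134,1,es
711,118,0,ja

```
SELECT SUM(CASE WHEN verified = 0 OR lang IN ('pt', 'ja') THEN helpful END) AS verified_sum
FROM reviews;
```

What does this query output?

1297

review_id=700: ✓ → 70
review_id=701: ✓ → 244
review_id=702: ✓ → 6
review_id=703: ✓ → 99
review_id=704: ✓ → 221
review_id=705: ✓ → 8
review_id=706: ✓ → 229
review_id=707: ✗
review_id=708: ✓ → 163
review_id=709: ✓ → 139
review_id=710: ✗
review_id=711: ✓ → 118
verified_sum = 70 + 244 + 6 + 99 + 221 + 8 + 229 + 163 + 139 + 118 = 1297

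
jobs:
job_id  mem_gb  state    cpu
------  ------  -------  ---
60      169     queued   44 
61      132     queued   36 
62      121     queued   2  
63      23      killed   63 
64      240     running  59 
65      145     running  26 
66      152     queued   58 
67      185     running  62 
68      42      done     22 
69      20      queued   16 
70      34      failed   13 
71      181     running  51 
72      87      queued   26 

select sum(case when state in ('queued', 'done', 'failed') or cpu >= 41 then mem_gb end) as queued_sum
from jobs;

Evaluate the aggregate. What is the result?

1386

job_id=60: ✓ → 169
job_id=61: ✓ → 132
job_id=62: ✓ → 121
job_id=63: ✓ → 23
job_id=64: ✓ → 240
job_id=65: ✗
job_id=66: ✓ → 152
job_id=67: ✓ → 185
job_id=68: ✓ → 42
job_id=69: ✓ → 20
job_id=70: ✓ → 34
job_id=71: ✓ → 181
job_id=72: ✓ → 87
queued_sum = 169 + 132 + 121 + 23 + 240 + 152 + 185 + 42 + 20 + 34 + 181 + 87 = 1386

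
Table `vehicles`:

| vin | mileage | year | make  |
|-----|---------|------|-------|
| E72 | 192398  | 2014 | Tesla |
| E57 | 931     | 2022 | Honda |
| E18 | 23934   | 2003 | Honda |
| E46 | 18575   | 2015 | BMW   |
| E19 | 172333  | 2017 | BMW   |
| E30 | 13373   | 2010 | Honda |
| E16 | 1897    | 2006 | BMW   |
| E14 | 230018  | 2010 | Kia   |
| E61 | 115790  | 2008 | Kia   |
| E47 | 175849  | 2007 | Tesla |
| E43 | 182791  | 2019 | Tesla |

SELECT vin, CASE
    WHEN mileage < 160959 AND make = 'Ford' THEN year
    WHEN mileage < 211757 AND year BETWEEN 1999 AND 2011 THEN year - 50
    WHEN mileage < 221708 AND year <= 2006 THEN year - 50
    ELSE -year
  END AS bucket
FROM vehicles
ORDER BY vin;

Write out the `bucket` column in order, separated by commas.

-2010, 1956, 1953, -2017, 1960, -2019, -2015, 1957, -2022, 1958, -2014

vin=E14: ELSE → -2010
vin=E16: mileage < 211757 AND year BETWEEN 1999 AND 2011 → 1956
vin=E18: mileage < 211757 AND year BETWEEN 1999 AND 2011 → 1953
vin=E19: ELSE → -2017
vin=E30: mileage < 211757 AND year BETWEEN 1999 AND 2011 → 1960
vin=E43: ELSE → -2019
vin=E46: ELSE → -2015
vin=E47: mileage < 211757 AND year BETWEEN 1999 AND 2011 → 1957
vin=E57: ELSE → -2022
vin=E61: mileage < 211757 AND year BETWEEN 1999 AND 2011 → 1958
vin=E72: ELSE → -2014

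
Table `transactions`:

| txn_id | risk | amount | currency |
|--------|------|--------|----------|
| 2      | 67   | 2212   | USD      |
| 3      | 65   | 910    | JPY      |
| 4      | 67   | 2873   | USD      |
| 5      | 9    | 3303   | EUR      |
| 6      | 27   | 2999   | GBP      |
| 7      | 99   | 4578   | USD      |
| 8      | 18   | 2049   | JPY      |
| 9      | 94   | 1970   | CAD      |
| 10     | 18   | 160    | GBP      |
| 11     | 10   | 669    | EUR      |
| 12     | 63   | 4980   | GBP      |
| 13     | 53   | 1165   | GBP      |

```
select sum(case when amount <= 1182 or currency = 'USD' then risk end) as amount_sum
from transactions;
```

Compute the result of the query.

txn_id=2: ✓ → 67
txn_id=3: ✓ → 65
txn_id=4: ✓ → 67
txn_id=5: ✗
txn_id=6: ✗
txn_id=7: ✓ → 99
txn_id=8: ✗
txn_id=9: ✗
txn_id=10: ✓ → 18
txn_id=11: ✓ → 10
txn_id=12: ✗
txn_id=13: ✓ → 53
amount_sum = 67 + 65 + 67 + 99 + 18 + 10 + 53 = 379

379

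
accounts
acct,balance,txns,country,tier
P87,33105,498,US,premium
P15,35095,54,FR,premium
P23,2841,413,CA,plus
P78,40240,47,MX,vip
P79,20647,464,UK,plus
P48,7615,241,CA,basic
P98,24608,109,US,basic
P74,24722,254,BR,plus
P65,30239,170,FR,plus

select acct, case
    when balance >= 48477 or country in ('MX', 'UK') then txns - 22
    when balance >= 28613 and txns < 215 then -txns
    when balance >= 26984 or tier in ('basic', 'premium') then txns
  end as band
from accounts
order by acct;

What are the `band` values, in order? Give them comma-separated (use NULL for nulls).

acct=P15: balance >= 28613 and txns < 215 → -54
acct=P23: (no match → NULL) → NULL
acct=P48: balance >= 26984 or tier in ('basic', 'premium') → 241
acct=P65: balance >= 28613 and txns < 215 → -170
acct=P74: (no match → NULL) → NULL
acct=P78: balance >= 48477 or country in ('MX', 'UK') → 25
acct=P79: balance >= 48477 or country in ('MX', 'UK') → 442
acct=P87: balance >= 26984 or tier in ('basic', 'premium') → 498
acct=P98: balance >= 26984 or tier in ('basic', 'premium') → 109

-54, NULL, 241, -170, NULL, 25, 442, 498, 109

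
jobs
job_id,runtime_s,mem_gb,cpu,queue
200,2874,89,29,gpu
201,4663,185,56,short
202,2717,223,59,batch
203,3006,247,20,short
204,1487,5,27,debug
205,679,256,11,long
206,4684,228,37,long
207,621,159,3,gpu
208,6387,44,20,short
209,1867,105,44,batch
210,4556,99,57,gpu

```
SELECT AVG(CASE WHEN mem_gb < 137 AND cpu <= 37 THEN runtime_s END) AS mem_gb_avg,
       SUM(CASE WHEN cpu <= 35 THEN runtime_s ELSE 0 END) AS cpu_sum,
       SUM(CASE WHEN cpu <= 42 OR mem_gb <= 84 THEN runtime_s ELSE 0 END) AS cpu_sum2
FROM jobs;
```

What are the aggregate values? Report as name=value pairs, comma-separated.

[mem_gb_avg: mem_gb < 137 AND cpu <= 37]
job_id=200: ✓ → 2874
job_id=201: ✗
job_id=202: ✗
job_id=203: ✗
job_id=204: ✓ → 1487
job_id=205: ✗
job_id=206: ✗
job_id=207: ✗
job_id=208: ✓ → 6387
job_id=209: ✗
job_id=210: ✗
mem_gb_avg = (2874 + 1487 + 6387) / 3 = 3582.6666666667
—
[cpu_sum: cpu <= 35]
job_id=200: ✓ → 2874
job_id=201: ✗
job_id=202: ✗
job_id=203: ✓ → 3006
job_id=204: ✓ → 1487
job_id=205: ✓ → 679
job_id=206: ✗
job_id=207: ✓ → 621
job_id=208: ✓ → 6387
job_id=209: ✗
job_id=210: ✗
cpu_sum = 2874 + 3006 + 1487 + 679 + 621 + 6387 = 15054
—
[cpu_sum2: cpu <= 42 OR mem_gb <= 84]
job_id=200: ✓ → 2874
job_id=201: ✗
job_id=202: ✗
job_id=203: ✓ → 3006
job_id=204: ✓ → 1487
job_id=205: ✓ → 679
job_id=206: ✓ → 4684
job_id=207: ✓ → 621
job_id=208: ✓ → 6387
job_id=209: ✗
job_id=210: ✗
cpu_sum2 = 2874 + 3006 + 1487 + 679 + 4684 + 621 + 6387 = 19738

mem_gb_avg=3582.6666666667, cpu_sum=15054, cpu_sum2=19738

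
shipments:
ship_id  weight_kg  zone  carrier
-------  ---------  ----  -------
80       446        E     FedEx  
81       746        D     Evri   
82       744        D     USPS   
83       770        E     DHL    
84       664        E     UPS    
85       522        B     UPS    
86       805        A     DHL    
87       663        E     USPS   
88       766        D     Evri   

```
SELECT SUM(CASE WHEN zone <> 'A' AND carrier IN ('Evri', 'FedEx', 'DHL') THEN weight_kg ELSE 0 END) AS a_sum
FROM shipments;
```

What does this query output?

2728

ship_id=80: ✓ → 446
ship_id=81: ✓ → 746
ship_id=82: ✗
ship_id=83: ✓ → 770
ship_id=84: ✗
ship_id=85: ✗
ship_id=86: ✗
ship_id=87: ✗
ship_id=88: ✓ → 766
a_sum = 446 + 746 + 770 + 766 = 2728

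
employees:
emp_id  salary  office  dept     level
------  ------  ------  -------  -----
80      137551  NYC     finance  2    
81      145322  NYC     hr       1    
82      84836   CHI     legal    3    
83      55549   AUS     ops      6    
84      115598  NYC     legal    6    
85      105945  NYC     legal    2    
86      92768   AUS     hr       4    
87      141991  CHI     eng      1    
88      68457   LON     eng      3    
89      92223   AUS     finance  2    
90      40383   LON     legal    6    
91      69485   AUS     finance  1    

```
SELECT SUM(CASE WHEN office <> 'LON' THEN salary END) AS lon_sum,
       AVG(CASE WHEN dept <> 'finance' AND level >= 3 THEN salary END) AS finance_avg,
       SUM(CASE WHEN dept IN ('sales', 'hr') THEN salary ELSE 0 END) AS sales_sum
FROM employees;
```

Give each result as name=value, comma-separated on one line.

[lon_sum: office <> 'LON']
emp_id=80: ✓ → 137551
emp_id=81: ✓ → 145322
emp_id=82: ✓ → 84836
emp_id=83: ✓ → 55549
emp_id=84: ✓ → 115598
emp_id=85: ✓ → 105945
emp_id=86: ✓ → 92768
emp_id=87: ✓ → 141991
emp_id=88: ✗
emp_id=89: ✓ → 92223
emp_id=90: ✗
emp_id=91: ✓ → 69485
lon_sum = 137551 + 145322 + 84836 + 55549 + 115598 + 105945 + 92768 + 141991 + 92223 + 69485 = 1041268
—
[finance_avg: dept <> 'finance' AND level >= 3]
emp_id=80: ✗
emp_id=81: ✗
emp_id=82: ✓ → 84836
emp_id=83: ✓ → 55549
emp_id=84: ✓ → 115598
emp_id=85: ✗
emp_id=86: ✓ → 92768
emp_id=87: ✗
emp_id=88: ✓ → 68457
emp_id=89: ✗
emp_id=90: ✓ → 40383
emp_id=91: ✗
finance_avg = (84836 + 55549 + 115598 + 92768 + 68457 + 40383) / 6 = 76265.1666666667
—
[sales_sum: dept IN ('sales', 'hr')]
emp_id=80: ✗
emp_id=81: ✓ → 145322
emp_id=82: ✗
emp_id=83: ✗
emp_id=84: ✗
emp_id=85: ✗
emp_id=86: ✓ → 92768
emp_id=87: ✗
emp_id=88: ✗
emp_id=89: ✗
emp_id=90: ✗
emp_id=91: ✗
sales_sum = 145322 + 92768 = 238090

lon_sum=1041268, finance_avg=76265.1666666667, sales_sum=238090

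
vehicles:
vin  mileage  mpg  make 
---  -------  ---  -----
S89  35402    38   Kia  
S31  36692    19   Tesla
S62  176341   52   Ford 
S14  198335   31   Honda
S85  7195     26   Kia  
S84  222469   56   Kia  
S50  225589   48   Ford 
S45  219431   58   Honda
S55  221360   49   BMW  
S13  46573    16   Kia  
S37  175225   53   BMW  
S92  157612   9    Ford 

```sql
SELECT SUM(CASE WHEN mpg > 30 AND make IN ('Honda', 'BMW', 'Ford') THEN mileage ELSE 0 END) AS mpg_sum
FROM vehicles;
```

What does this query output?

vin=S89: ✗
vin=S31: ✗
vin=S62: ✓ → 176341
vin=S14: ✓ → 198335
vin=S85: ✗
vin=S84: ✗
vin=S50: ✓ → 225589
vin=S45: ✓ → 219431
vin=S55: ✓ → 221360
vin=S13: ✗
vin=S37: ✓ → 175225
vin=S92: ✗
mpg_sum = 176341 + 198335 + 225589 + 219431 + 221360 + 175225 = 1216281

1216281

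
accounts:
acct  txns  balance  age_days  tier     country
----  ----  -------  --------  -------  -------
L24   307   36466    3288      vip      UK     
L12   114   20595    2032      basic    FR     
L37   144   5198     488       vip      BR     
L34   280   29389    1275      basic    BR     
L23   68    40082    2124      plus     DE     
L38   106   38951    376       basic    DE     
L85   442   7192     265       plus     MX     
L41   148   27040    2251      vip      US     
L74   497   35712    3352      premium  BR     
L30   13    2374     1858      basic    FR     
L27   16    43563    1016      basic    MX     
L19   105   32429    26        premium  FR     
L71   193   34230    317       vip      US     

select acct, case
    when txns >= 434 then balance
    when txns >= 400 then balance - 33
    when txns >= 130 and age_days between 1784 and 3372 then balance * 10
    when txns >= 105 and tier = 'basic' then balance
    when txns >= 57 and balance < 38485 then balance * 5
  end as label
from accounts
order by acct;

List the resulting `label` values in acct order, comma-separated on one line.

acct=L12: txns >= 105 and tier = 'basic' → 20595
acct=L19: txns >= 57 and balance < 38485 → 162145
acct=L23: (no match → NULL) → NULL
acct=L24: txns >= 130 and age_days between 1784 and 3372 → 364660
acct=L27: (no match → NULL) → NULL
acct=L30: (no match → NULL) → NULL
acct=L34: txns >= 105 and tier = 'basic' → 29389
acct=L37: txns >= 57 and balance < 38485 → 25990
acct=L38: txns >= 105 and tier = 'basic' → 38951
acct=L41: txns >= 130 and age_days between 1784 and 3372 → 270400
acct=L71: txns >= 57 and balance < 38485 → 171150
acct=L74: txns >= 434 → 35712
acct=L85: txns >= 434 → 7192

20595, 162145, NULL, 364660, NULL, NULL, 29389, 25990, 38951, 270400, 171150, 35712, 7192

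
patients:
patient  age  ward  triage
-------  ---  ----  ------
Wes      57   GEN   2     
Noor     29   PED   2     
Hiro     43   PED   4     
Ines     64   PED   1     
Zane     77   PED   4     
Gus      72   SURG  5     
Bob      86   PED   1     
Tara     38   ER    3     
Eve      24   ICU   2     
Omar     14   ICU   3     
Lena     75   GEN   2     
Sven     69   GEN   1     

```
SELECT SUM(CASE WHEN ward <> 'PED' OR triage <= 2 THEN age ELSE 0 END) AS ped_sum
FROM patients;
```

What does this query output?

patient=Wes: ✓ → 57
patient=Noor: ✓ → 29
patient=Hiro: ✗
patient=Ines: ✓ → 64
patient=Zane: ✗
patient=Gus: ✓ → 72
patient=Bob: ✓ → 86
patient=Tara: ✓ → 38
patient=Eve: ✓ → 24
patient=Omar: ✓ → 14
patient=Lena: ✓ → 75
patient=Sven: ✓ → 69
ped_sum = 57 + 29 + 64 + 72 + 86 + 38 + 24 + 14 + 75 + 69 = 528

528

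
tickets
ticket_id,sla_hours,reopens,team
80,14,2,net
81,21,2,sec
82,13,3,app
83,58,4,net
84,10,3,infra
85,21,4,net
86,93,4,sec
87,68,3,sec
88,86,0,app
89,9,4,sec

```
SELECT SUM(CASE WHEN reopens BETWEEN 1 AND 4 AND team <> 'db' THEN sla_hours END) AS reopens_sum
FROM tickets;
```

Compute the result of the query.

307

ticket_id=80: ✓ → 14
ticket_id=81: ✓ → 21
ticket_id=82: ✓ → 13
ticket_id=83: ✓ → 58
ticket_id=84: ✓ → 10
ticket_id=85: ✓ → 21
ticket_id=86: ✓ → 93
ticket_id=87: ✓ → 68
ticket_id=88: ✗
ticket_id=89: ✓ → 9
reopens_sum = 14 + 21 + 13 + 58 + 10 + 21 + 93 + 68 + 9 = 307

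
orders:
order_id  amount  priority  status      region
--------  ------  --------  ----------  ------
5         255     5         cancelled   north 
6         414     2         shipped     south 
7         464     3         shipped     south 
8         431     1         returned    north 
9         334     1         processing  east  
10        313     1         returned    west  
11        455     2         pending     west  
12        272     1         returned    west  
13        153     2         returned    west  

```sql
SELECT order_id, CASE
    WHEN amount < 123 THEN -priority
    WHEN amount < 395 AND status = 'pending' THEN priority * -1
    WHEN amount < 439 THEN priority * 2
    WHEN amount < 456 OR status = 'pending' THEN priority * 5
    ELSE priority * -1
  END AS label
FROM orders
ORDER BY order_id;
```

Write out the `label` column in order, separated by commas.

order_id=5: amount < 439 → 10
order_id=6: amount < 439 → 4
order_id=7: ELSE → -3
order_id=8: amount < 439 → 2
order_id=9: amount < 439 → 2
order_id=10: amount < 439 → 2
order_id=11: amount < 456 OR status = 'pending' → 10
order_id=12: amount < 439 → 2
order_id=13: amount < 439 → 4

10, 4, -3, 2, 2, 2, 10, 2, 4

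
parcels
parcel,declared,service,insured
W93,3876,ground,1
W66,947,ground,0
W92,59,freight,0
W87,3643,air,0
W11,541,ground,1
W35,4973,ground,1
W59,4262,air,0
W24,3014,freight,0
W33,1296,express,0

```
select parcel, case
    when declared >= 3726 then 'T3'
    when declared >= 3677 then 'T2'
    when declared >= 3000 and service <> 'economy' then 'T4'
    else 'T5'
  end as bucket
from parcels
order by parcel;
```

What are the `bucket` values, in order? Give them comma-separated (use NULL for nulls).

T5, T4, T5, T3, T3, T5, T4, T5, T3

parcel=W11: ELSE → T5
parcel=W24: declared >= 3000 and service <> 'economy' → T4
parcel=W33: ELSE → T5
parcel=W35: declared >= 3726 → T3
parcel=W59: declared >= 3726 → T3
parcel=W66: ELSE → T5
parcel=W87: declared >= 3000 and service <> 'economy' → T4
parcel=W92: ELSE → T5
parcel=W93: declared >= 3726 → T3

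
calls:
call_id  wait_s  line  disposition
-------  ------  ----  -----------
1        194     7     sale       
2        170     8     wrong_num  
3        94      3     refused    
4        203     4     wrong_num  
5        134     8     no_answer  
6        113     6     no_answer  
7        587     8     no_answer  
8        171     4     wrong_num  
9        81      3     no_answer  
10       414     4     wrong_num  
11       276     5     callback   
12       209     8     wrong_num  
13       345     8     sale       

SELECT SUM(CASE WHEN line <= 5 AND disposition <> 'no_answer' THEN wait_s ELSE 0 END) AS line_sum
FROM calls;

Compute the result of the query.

call_id=1: ✗
call_id=2: ✗
call_id=3: ✓ → 94
call_id=4: ✓ → 203
call_id=5: ✗
call_id=6: ✗
call_id=7: ✗
call_id=8: ✓ → 171
call_id=9: ✗
call_id=10: ✓ → 414
call_id=11: ✓ → 276
call_id=12: ✗
call_id=13: ✗
line_sum = 94 + 203 + 171 + 414 + 276 = 1158

1158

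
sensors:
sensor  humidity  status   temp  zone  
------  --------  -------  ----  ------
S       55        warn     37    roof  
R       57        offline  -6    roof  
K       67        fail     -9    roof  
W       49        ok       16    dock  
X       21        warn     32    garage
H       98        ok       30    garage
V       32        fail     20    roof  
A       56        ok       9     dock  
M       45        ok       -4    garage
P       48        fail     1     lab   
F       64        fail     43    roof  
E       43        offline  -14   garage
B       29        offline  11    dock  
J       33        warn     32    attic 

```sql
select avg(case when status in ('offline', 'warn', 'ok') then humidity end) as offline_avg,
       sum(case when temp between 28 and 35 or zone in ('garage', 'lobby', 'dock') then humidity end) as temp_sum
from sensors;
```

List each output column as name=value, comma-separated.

offline_avg=48.6, temp_sum=374

[offline_avg: status in ('offline', 'warn', 'ok')]
sensor=S: ✓ → 55
sensor=R: ✓ → 57
sensor=K: ✗
sensor=W: ✓ → 49
sensor=X: ✓ → 21
sensor=H: ✓ → 98
sensor=V: ✗
sensor=A: ✓ → 56
sensor=M: ✓ → 45
sensor=P: ✗
sensor=F: ✗
sensor=E: ✓ → 43
sensor=B: ✓ → 29
sensor=J: ✓ → 33
offline_avg = (55 + 57 + 49 + 21 + 98 + 56 + 45 + 43 + 29 + 33) / 10 = 48.6
—
[temp_sum: temp between 28 and 35 or zone in ('garage', 'lobby', 'dock')]
sensor=S: ✗
sensor=R: ✗
sensor=K: ✗
sensor=W: ✓ → 49
sensor=X: ✓ → 21
sensor=H: ✓ → 98
sensor=V: ✗
sensor=A: ✓ → 56
sensor=M: ✓ → 45
sensor=P: ✗
sensor=F: ✗
sensor=E: ✓ → 43
sensor=B: ✓ → 29
sensor=J: ✓ → 33
temp_sum = 49 + 21 + 98 + 56 + 45 + 43 + 29 + 33 = 374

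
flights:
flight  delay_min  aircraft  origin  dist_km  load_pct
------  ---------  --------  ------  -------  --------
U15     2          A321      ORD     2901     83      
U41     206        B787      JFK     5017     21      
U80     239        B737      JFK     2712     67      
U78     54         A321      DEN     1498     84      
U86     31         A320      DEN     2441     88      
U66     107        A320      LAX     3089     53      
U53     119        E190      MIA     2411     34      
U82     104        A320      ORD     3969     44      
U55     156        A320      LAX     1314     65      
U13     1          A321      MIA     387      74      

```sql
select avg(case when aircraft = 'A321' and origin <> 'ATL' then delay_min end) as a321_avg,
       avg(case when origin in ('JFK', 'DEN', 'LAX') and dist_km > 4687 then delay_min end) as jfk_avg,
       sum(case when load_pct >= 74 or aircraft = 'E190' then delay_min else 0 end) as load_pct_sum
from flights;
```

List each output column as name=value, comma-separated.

a321_avg=19, jfk_avg=206, load_pct_sum=207

[a321_avg: aircraft = 'A321' and origin <> 'ATL']
flight=U15: ✓ → 2
flight=U41: ✗
flight=U80: ✗
flight=U78: ✓ → 54
flight=U86: ✗
flight=U66: ✗
flight=U53: ✗
flight=U82: ✗
flight=U55: ✗
flight=U13: ✓ → 1
a321_avg = (2 + 54 + 1) / 3 = 19
—
[jfk_avg: origin in ('JFK', 'DEN', 'LAX') and dist_km > 4687]
flight=U15: ✗
flight=U41: ✓ → 206
flight=U80: ✗
flight=U78: ✗
flight=U86: ✗
flight=U66: ✗
flight=U53: ✗
flight=U82: ✗
flight=U55: ✗
flight=U13: ✗
jfk_avg = 206
—
[load_pct_sum: load_pct >= 74 or aircraft = 'E190']
flight=U15: ✓ → 2
flight=U41: ✗
flight=U80: ✗
flight=U78: ✓ → 54
flight=U86: ✓ → 31
flight=U66: ✗
flight=U53: ✓ → 119
flight=U82: ✗
flight=U55: ✗
flight=U13: ✓ → 1
load_pct_sum = 2 + 54 + 31 + 119 + 1 = 207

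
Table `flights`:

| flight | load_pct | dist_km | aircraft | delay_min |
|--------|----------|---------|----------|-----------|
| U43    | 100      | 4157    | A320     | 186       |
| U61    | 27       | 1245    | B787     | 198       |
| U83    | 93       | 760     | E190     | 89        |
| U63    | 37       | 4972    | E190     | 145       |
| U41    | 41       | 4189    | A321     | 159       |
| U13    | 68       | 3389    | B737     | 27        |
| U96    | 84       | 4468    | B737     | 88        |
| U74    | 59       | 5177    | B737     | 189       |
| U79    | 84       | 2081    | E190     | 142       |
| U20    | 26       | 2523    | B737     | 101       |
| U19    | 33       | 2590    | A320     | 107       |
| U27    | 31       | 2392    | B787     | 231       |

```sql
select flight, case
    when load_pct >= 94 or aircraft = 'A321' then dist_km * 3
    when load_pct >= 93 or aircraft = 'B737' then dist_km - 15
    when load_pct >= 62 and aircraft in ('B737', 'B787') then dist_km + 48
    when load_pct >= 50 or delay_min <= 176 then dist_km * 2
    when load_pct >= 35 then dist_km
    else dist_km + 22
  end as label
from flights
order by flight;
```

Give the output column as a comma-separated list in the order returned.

3374, 5180, 2508, 2414, 12567, 12471, 1267, 9944, 5162, 4162, 745, 4453

flight=U13: load_pct >= 93 or aircraft = 'B737' → 3374
flight=U19: load_pct >= 50 or delay_min <= 176 → 5180
flight=U20: load_pct >= 93 or aircraft = 'B737' → 2508
flight=U27: ELSE → 2414
flight=U41: load_pct >= 94 or aircraft = 'A321' → 12567
flight=U43: load_pct >= 94 or aircraft = 'A321' → 12471
flight=U61: ELSE → 1267
flight=U63: load_pct >= 50 or delay_min <= 176 → 9944
flight=U74: load_pct >= 93 or aircraft = 'B737' → 5162
flight=U79: load_pct >= 50 or delay_min <= 176 → 4162
flight=U83: load_pct >= 93 or aircraft = 'B737' → 745
flight=U96: load_pct >= 93 or aircraft = 'B737' → 4453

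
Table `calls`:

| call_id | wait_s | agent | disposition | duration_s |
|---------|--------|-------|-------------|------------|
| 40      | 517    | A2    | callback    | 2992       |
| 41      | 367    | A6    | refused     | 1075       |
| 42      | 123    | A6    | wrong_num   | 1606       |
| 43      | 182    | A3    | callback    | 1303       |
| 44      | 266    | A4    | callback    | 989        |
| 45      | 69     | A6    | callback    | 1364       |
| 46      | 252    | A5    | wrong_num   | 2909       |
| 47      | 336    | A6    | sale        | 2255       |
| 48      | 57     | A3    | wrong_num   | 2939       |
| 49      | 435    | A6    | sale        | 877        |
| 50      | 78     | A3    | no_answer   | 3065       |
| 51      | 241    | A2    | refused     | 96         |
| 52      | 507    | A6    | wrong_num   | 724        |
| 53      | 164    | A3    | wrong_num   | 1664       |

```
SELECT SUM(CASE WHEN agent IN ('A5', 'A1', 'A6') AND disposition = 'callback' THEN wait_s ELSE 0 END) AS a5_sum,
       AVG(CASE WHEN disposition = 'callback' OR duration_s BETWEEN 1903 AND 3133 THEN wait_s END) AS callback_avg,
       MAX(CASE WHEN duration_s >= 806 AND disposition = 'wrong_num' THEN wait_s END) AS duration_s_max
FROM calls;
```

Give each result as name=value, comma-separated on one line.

[a5_sum: agent IN ('A5', 'A1', 'A6') AND disposition = 'callback']
call_id=40: ✗
call_id=41: ✗
call_id=42: ✗
call_id=43: ✗
call_id=44: ✗
call_id=45: ✓ → 69
call_id=46: ✗
call_id=47: ✗
call_id=48: ✗
call_id=49: ✗
call_id=50: ✗
call_id=51: ✗
call_id=52: ✗
call_id=53: ✗
a5_sum = 69
—
[callback_avg: disposition = 'callback' OR duration_s BETWEEN 1903 AND 3133]
call_id=40: ✓ → 517
call_id=41: ✗
call_id=42: ✗
call_id=43: ✓ → 182
call_id=44: ✓ → 266
call_id=45: ✓ → 69
call_id=46: ✓ → 252
call_id=47: ✓ → 336
call_id=48: ✓ → 57
call_id=49: ✗
call_id=50: ✓ → 78
call_id=51: ✗
call_id=52: ✗
call_id=53: ✗
callback_avg = (517 + 182 + 266 + 69 + 252 + 336 + 57 + 78) / 8 = 219.625
—
[duration_s_max: duration_s >= 806 AND disposition = 'wrong_num']
call_id=40: ✗
call_id=41: ✗
call_id=42: ✓ → 123
call_id=43: ✗
call_id=44: ✗
call_id=45: ✗
call_id=46: ✓ → 252
call_id=47: ✗
call_id=48: ✓ → 57
call_id=49: ✗
call_id=50: ✗
call_id=51: ✗
call_id=52: ✗
call_id=53: ✓ → 164
duration_s_max = MAX(123, 252, 57, 164) = 252

a5_sum=69, callback_avg=219.625, duration_s_max=252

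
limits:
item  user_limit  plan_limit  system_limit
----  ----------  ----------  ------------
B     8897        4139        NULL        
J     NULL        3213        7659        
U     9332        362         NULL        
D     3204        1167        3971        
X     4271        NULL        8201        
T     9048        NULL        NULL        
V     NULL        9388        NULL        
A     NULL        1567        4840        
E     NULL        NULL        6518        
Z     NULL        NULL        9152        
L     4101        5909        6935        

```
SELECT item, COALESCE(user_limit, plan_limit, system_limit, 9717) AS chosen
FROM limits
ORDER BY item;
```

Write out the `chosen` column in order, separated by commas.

item=A: user_limit=NULL, plan_limit=1567 → 1567
item=B: user_limit=8897 → 8897
item=D: user_limit=3204 → 3204
item=E: user_limit=NULL, plan_limit=NULL, system_limit=6518 → 6518
item=J: user_limit=NULL, plan_limit=3213 → 3213
item=L: user_limit=4101 → 4101
item=T: user_limit=9048 → 9048
item=U: user_limit=9332 → 9332
item=V: user_limit=NULL, plan_limit=9388 → 9388
item=X: user_limit=4271 → 4271
item=Z: user_limit=NULL, plan_limit=NULL, system_limit=9152 → 9152

1567, 8897, 3204, 6518, 3213, 4101, 9048, 9332, 9388, 4271, 9152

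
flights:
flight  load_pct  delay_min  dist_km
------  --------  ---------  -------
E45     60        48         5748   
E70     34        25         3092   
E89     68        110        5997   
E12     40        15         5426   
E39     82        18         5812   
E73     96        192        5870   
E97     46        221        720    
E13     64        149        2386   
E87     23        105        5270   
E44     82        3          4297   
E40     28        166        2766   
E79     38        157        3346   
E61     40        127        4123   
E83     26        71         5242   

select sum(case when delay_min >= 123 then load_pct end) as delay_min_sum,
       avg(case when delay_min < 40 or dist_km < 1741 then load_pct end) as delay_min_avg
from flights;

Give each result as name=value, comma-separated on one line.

[delay_min_sum: delay_min >= 123]
flight=E45: ✗
flight=E70: ✗
flight=E89: ✗
flight=E12: ✗
flight=E39: ✗
flight=E73: ✓ → 96
flight=E97: ✓ → 46
flight=E13: ✓ → 64
flight=E87: ✗
flight=E44: ✗
flight=E40: ✓ → 28
flight=E79: ✓ → 38
flight=E61: ✓ → 40
flight=E83: ✗
delay_min_sum = 96 + 46 + 64 + 28 + 38 + 40 = 312
—
[delay_min_avg: delay_min < 40 or dist_km < 1741]
flight=E45: ✗
flight=E70: ✓ → 34
flight=E89: ✗
flight=E12: ✓ → 40
flight=E39: ✓ → 82
flight=E73: ✗
flight=E97: ✓ → 46
flight=E13: ✗
flight=E87: ✗
flight=E44: ✓ → 82
flight=E40: ✗
flight=E79: ✗
flight=E61: ✗
flight=E83: ✗
delay_min_avg = (34 + 40 + 82 + 46 + 82) / 5 = 56.8

delay_min_sum=312, delay_min_avg=56.8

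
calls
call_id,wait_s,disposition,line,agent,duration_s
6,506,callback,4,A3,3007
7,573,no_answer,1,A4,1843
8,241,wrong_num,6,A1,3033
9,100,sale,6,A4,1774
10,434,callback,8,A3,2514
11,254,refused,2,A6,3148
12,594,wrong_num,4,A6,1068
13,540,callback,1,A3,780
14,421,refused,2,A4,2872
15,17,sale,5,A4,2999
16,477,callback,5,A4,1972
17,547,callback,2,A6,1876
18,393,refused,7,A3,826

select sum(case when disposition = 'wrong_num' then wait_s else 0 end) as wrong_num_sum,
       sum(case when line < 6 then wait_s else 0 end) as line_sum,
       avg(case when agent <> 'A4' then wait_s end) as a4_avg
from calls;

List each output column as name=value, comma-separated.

[wrong_num_sum: disposition = 'wrong_num']
call_id=6: ✗
call_id=7: ✗
call_id=8: ✓ → 241
call_id=9: ✗
call_id=10: ✗
call_id=11: ✗
call_id=12: ✓ → 594
call_id=13: ✗
call_id=14: ✗
call_id=15: ✗
call_id=16: ✗
call_id=17: ✗
call_id=18: ✗
wrong_num_sum = 241 + 594 = 835
—
[line_sum: line < 6]
call_id=6: ✓ → 506
call_id=7: ✓ → 573
call_id=8: ✗
call_id=9: ✗
call_id=10: ✗
call_id=11: ✓ → 254
call_id=12: ✓ → 594
call_id=13: ✓ → 540
call_id=14: ✓ → 421
call_id=15: ✓ → 17
call_id=16: ✓ → 477
call_id=17: ✓ → 547
call_id=18: ✗
line_sum = 506 + 573 + 254 + 594 + 540 + 421 + 17 + 477 + 547 = 3929
—
[a4_avg: agent <> 'A4']
call_id=6: ✓ → 506
call_id=7: ✗
call_id=8: ✓ → 241
call_id=9: ✗
call_id=10: ✓ → 434
call_id=11: ✓ → 254
call_id=12: ✓ → 594
call_id=13: ✓ → 540
call_id=14: ✗
call_id=15: ✗
call_id=16: ✗
call_id=17: ✓ → 547
call_id=18: ✓ → 393
a4_avg = (506 + 241 + 434 + 254 + 594 + 540 + 547 + 393) / 8 = 438.625

wrong_num_sum=835, line_sum=3929, a4_avg=438.625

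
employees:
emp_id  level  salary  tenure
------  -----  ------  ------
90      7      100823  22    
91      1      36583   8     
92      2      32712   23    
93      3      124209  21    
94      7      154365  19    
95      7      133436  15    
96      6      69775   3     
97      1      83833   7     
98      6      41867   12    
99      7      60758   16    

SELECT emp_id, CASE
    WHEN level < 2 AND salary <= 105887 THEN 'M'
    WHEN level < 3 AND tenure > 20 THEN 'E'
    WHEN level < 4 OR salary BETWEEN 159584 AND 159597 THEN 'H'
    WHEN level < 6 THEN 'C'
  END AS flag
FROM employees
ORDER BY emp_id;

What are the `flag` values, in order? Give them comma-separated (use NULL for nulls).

emp_id=90: (no match → NULL) → NULL
emp_id=91: level < 2 AND salary <= 105887 → M
emp_id=92: level < 3 AND tenure > 20 → E
emp_id=93: level < 4 OR salary BETWEEN 159584 AND 159597 → H
emp_id=94: (no match → NULL) → NULL
emp_id=95: (no match → NULL) → NULL
emp_id=96: (no match → NULL) → NULL
emp_id=97: level < 2 AND salary <= 105887 → M
emp_id=98: (no match → NULL) → NULL
emp_id=99: (no match → NULL) → NULL

NULL, M, E, H, NULL, NULL, NULL, M, NULL, NULL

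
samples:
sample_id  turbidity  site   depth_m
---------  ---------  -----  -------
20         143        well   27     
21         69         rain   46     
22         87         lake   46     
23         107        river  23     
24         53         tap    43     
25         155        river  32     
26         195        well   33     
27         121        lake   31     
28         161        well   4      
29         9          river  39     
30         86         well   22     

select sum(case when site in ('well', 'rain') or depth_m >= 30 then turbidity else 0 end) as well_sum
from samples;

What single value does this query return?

1079

sample_id=20: ✓ → 143
sample_id=21: ✓ → 69
sample_id=22: ✓ → 87
sample_id=23: ✗
sample_id=24: ✓ → 53
sample_id=25: ✓ → 155
sample_id=26: ✓ → 195
sample_id=27: ✓ → 121
sample_id=28: ✓ → 161
sample_id=29: ✓ → 9
sample_id=30: ✓ → 86
well_sum = 143 + 69 + 87 + 53 + 155 + 195 + 121 + 161 + 9 + 86 = 1079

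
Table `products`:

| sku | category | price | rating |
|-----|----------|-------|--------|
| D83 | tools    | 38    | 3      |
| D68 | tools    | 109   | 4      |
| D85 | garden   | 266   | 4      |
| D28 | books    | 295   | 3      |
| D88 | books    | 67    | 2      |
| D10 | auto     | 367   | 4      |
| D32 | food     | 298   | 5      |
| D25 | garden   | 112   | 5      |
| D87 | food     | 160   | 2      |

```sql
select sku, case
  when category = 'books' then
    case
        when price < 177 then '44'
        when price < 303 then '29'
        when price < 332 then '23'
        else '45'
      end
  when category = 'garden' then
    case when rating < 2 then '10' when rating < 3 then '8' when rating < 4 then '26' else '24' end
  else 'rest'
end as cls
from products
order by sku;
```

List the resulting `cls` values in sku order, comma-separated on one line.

sku=D10: category='auto' → outer ELSE → rest
sku=D25: category='garden' → inner[ELSE] → 24
sku=D28: category='books' → inner[price < 303] → 29
sku=D32: category='food' → outer ELSE → rest
sku=D68: category='tools' → outer ELSE → rest
sku=D83: category='tools' → outer ELSE → rest
sku=D85: category='garden' → inner[ELSE] → 24
sku=D87: category='food' → outer ELSE → rest
sku=D88: category='books' → inner[price < 177] → 44

rest, 24, 29, rest, rest, rest, 24, rest, 44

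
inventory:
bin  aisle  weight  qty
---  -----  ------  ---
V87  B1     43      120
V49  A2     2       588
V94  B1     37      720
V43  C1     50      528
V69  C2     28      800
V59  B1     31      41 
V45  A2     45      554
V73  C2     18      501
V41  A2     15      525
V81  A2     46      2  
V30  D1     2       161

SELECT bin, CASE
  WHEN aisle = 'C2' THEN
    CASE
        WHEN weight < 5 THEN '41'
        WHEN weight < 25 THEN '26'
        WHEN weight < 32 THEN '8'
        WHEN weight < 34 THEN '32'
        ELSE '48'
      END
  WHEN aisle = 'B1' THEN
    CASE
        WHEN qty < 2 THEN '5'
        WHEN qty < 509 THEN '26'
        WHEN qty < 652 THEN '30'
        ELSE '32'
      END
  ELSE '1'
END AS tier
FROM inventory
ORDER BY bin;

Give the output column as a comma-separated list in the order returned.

1, 1, 1, 1, 1, 26, 8, 26, 1, 26, 32

bin=V30: aisle='D1' → outer ELSE → 1
bin=V41: aisle='A2' → outer ELSE → 1
bin=V43: aisle='C1' → outer ELSE → 1
bin=V45: aisle='A2' → outer ELSE → 1
bin=V49: aisle='A2' → outer ELSE → 1
bin=V59: aisle='B1' → inner[qty < 509] → 26
bin=V69: aisle='C2' → inner[weight < 32] → 8
bin=V73: aisle='C2' → inner[weight < 25] → 26
bin=V81: aisle='A2' → outer ELSE → 1
bin=V87: aisle='B1' → inner[qty < 509] → 26
bin=V94: aisle='B1' → inner[ELSE] → 32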